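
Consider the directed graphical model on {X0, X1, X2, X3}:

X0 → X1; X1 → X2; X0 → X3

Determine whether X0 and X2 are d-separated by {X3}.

The only undirected path from X0 to X2 is:
  1. X0 → X1 → X2 — X1:chain[open] ⇒ active
At least one path is unblocked, so d-separation fails.

No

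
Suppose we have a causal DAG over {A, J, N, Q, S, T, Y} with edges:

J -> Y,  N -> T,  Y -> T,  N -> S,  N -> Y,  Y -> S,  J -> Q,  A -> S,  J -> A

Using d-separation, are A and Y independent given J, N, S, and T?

4 paths connect A and Y; each must be blocked for d-separation to hold:
Path 1: A → S ← N → T ← Y
  N is a fork here and N is conditioned on, so the path is blocked at N.
Path 2: A → S ← N → Y
  N is a fork here and N is conditioned on, so the path is blocked at N.
Path 3: A → S ← Y
  S is a collider and S is conditioned on, which opens it — no node blocks this path, so it is active.
Path 4: A ← J → Y
  J is a fork here and J is conditioned on, so the path is blocked at J.
Because an active path exists, A and Y are not d-separated.

No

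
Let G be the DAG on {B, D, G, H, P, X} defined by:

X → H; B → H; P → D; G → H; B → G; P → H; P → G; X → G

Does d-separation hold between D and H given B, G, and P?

Enumerating the 4 paths from D to H and testing each for blocking by {B, G, P}:
Path 1: D ← P → G ← B → H
  P is a fork here and P is conditioned on, so the path is blocked at P.
Path 2: D ← P → G ← X → H
  P is a fork here and P is conditioned on, so the path is blocked at P.
Path 3: D ← P → G → H
  P is a fork here and P is conditioned on, so the path is blocked at P.
Path 4: D ← P → H
  P is a fork here and P is conditioned on, so the path is blocked at P.
Since every path is blocked, d-separation holds.

Yes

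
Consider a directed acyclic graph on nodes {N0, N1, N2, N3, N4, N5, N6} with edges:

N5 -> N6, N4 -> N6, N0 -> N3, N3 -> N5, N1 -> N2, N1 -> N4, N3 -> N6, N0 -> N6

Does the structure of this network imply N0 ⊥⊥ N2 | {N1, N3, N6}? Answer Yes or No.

Enumerating the 3 paths from N0 to N2 and testing each for blocking by {N1, N3, N6}:
Path 1: N0 → N6 ← N4 ← N1 → N2
  N1 is a fork here and N1 is conditioned on, so the path is blocked at N1.
Path 2: N0 → N3 → N6 ← N4 ← N1 → N2
  N3 is a chain here and N3 is conditioned on, so the path is blocked at N3.
Path 3: N0 → N3 → N5 → N6 ← N4 ← N1 → N2
  N3 is a chain here and N3 is conditioned on, so the path is blocked at N3.
Since every path is blocked, d-separation holds.

Yes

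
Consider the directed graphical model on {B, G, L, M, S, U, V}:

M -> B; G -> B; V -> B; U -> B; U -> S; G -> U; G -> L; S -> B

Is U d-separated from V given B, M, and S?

No

Enumerating the 3 paths from U to V and testing each for blocking by {B, M, S}:
  1. U → B ← V — B:collider[open] ⇒ active
  2. U → S → B ← V — S:chain[blocks]; B:collider[open] ⇒ blocked
  3. U ← G → B ← V — G:fork[open]; B:collider[open] ⇒ active
At least one path is unblocked, so d-separation fails.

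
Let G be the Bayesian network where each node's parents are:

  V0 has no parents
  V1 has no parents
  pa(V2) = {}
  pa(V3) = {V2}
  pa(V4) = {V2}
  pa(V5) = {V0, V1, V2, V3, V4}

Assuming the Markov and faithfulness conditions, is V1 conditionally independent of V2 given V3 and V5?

Enumerating the 3 paths from V1 to V2 and testing each for blocking by {V3, V5}:
Path 1: V1 → V5 ← V4 ← V2
  V5 is a collider and V5 is conditioned on, which opens it; V4 is a chain and V4 is not conditioned on — no node blocks this path, so it is active.
Path 2: V1 → V5 ← V3 ← V2
  V3 is a chain here and V3 is conditioned on, so the path is blocked at V3.
Path 3: V1 → V5 ← V2
  V5 is a collider and V5 is conditioned on, which opens it — no node blocks this path, so it is active.
At least one path is unblocked, so d-separation fails.

No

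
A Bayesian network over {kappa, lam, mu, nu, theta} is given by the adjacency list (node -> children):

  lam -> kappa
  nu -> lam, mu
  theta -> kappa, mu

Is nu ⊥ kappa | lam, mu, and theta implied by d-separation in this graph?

Yes — nu and kappa are d-separated given {lam, mu, theta}.

2 paths connect nu and kappa; each must be blocked for d-separation to hold:
Path 1: nu → lam → kappa
  lam is a chain here and lam is conditioned on, so the path is blocked at lam.
Path 2: nu → mu ← theta → kappa
  theta is a fork here and theta is conditioned on, so the path is blocked at theta.
All paths are blocked; nu ⊥ kappa | {lam, mu, theta} holds.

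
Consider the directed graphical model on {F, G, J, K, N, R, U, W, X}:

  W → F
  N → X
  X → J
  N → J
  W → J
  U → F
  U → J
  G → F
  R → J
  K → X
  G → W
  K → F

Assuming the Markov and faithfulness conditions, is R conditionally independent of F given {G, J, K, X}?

No

Enumerating the 5 paths from R to F and testing each for blocking by {G, J, K, X}:
Path 1: R → J ← X ← K → F
  X is a chain here and X is conditioned on, so the path is blocked at X.
Path 2: R → J ← U → F
  J is a collider and J is conditioned on, which opens it; U is a fork and U is not conditioned on — no node blocks this path, so it is active.
Path 3: R → J ← N → X ← K → F
  K is a fork here and K is conditioned on, so the path is blocked at K.
Path 4: R → J ← W ← G → F
  G is a fork here and G is conditioned on, so the path is blocked at G.
Path 5: R → J ← W → F
  J is a collider and J is conditioned on, which opens it; W is a fork and W is not conditioned on — no node blocks this path, so it is active.
Since the path R → J ← U → F is active, R and F are not d-separated given {G, J, K, X}.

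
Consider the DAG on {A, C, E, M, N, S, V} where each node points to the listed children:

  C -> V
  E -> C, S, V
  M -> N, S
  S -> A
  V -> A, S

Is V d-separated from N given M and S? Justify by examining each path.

Yes

4 paths connect V and N; each must be blocked for d-separation to hold:
Path 1: V ← C ← E → S ← M → N
  M is a fork here and M is conditioned on, so the path is blocked at M.
Path 2: V → A ← S ← M → N
  A is a collider here and neither A nor any of its descendants is conditioned on, so the collider stays closed — the path is blocked at A.
Path 3: V → S ← M → N
  M is a fork here and M is conditioned on, so the path is blocked at M.
Path 4: V ← E → S ← M → N
  M is a fork here and M is conditioned on, so the path is blocked at M.
All paths are blocked; V ⊥ N | {M, S} holds.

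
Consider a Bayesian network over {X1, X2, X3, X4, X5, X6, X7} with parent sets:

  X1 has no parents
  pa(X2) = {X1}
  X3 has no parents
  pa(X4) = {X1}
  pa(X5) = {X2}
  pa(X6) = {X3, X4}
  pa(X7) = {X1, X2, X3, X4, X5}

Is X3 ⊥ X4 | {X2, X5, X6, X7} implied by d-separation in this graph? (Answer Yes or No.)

No

We examine all 5 paths between X3 and X4:
Path 1: X3 → X7 ← X4
  X7 is a collider and X7 is conditioned on, which opens it — no node blocks this path, so it is active.
Path 2: X3 → X7 ← X1 → X4
  X7 is a collider and X7 is conditioned on, which opens it; X1 is a fork and X1 is not conditioned on — no node blocks this path, so it is active.
Path 3: X3 → X7 ← X5 ← X2 ← X1 → X4
  X5 is a chain here and X5 is conditioned on, so the path is blocked at X5.
Path 4: X3 → X7 ← X2 ← X1 → X4
  X2 is a chain here and X2 is conditioned on, so the path is blocked at X2.
Path 5: X3 → X6 ← X4
  X6 is a collider and X6 is conditioned on, which opens it — no node blocks this path, so it is active.
Because an active path exists, X3 and X4 are not d-separated.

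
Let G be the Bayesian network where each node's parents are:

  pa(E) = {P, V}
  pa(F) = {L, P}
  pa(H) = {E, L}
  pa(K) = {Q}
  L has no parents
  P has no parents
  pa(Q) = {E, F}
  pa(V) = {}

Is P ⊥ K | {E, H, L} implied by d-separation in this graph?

4 paths connect P and K; each must be blocked for d-separation to hold:
Path 1: P → E → Q → K
  E is a chain here and E is conditioned on, so the path is blocked at E.
Path 2: P → E → H ← L → F → Q → K
  E is a chain here and E is conditioned on, so the path is blocked at E.
Path 3: P → F ← L → H ← E → Q → K
  F is a collider here and neither F nor any of its descendants is conditioned on, so the collider stays closed — the path is blocked at F.
Path 4: P → F → Q → K
  F is a chain and F is not conditioned on; Q is a chain and Q is not conditioned on — no node blocks this path, so it is active.
Because an active path exists, P and K are not d-separated.

No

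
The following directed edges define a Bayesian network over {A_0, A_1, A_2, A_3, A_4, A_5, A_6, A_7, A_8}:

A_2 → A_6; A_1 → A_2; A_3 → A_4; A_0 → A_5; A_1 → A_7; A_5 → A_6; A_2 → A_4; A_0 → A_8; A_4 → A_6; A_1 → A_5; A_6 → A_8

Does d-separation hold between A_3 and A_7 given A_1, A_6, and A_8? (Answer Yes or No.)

Yes

We examine all 6 paths between A_3 and A_7:
Path 1: A_3 → A_4 ← A_2 ← A_1 → A_7
  A_1 is a fork here and A_1 is conditioned on, so the path is blocked at A_1.
Path 2: A_3 → A_4 ← A_2 → A_6 ← A_5 ← A_1 → A_7
  A_1 is a fork here and A_1 is conditioned on, so the path is blocked at A_1.
Path 3: A_3 → A_4 ← A_2 → A_6 → A_8 ← A_0 → A_5 ← A_1 → A_7
  A_6 is a chain here and A_6 is conditioned on, so the path is blocked at A_6.
Path 4: A_3 → A_4 → A_6 ← A_2 ← A_1 → A_7
  A_1 is a fork here and A_1 is conditioned on, so the path is blocked at A_1.
Path 5: A_3 → A_4 → A_6 ← A_5 ← A_1 → A_7
  A_1 is a fork here and A_1 is conditioned on, so the path is blocked at A_1.
Path 6: A_3 → A_4 → A_6 → A_8 ← A_0 → A_5 ← A_1 → A_7
  A_6 is a chain here and A_6 is conditioned on, so the path is blocked at A_6.
Since every path is blocked, d-separation holds.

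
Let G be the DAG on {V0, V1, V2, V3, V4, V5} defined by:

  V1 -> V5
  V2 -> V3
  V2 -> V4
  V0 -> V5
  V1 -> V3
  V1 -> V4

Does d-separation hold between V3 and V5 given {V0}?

No

Enumerating the 2 paths from V3 to V5 and testing each for blocking by {V0}:
Path 1: V3 ← V2 → V4 ← V1 → V5
  V4 is a collider here and neither V4 nor any of its descendants is conditioned on, so the collider stays closed — the path is blocked at V4.
Path 2: V3 ← V1 → V5
  V1 is a fork and V1 is not conditioned on — no node blocks this path, so it is active.
Because an active path exists, V3 and V5 are not d-separated.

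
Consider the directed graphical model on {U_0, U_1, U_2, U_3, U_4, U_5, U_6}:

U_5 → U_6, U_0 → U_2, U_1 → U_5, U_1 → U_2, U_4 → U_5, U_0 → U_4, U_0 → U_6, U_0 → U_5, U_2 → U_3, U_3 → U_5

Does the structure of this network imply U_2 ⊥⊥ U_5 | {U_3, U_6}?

There are 5 undirected paths between U_2 and U_5; checking each against the conditioning set {U_3, U_6}:
  1. U_2 ← U_0 → U_6 ← U_5 — U_0:fork[open]; U_6:collider[open] ⇒ active
  2. U_2 ← U_0 → U_4 → U_5 — U_0:fork[open]; U_4:chain[open] ⇒ active
  3. U_2 ← U_0 → U_5 — U_0:fork[open] ⇒ active
  4. U_2 → U_3 → U_5 — U_3:chain[blocks] ⇒ blocked
  5. U_2 ← U_1 → U_5 — U_1:fork[open] ⇒ active
At least one path is unblocked, so d-separation fails.

No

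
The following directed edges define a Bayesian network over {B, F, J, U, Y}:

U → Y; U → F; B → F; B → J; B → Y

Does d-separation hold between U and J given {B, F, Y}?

Yes — U and J are d-separated given {B, F, Y}.

We examine all 2 paths between U and J:
  1. U → F ← B → J — F:collider[open]; B:fork[blocks] ⇒ blocked
  2. U → Y ← B → J — Y:collider[open]; B:fork[blocks] ⇒ blocked
All paths are blocked; U ⊥ J | {B, F, Y} holds.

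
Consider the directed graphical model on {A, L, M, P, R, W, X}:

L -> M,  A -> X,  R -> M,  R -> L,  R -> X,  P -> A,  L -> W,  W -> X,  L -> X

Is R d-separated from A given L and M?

There are 5 undirected paths between R and A; checking each against the conditioning set {L, M}:
Path 1: R → L → X ← A
  L is a chain here and L is conditioned on, so the path is blocked at L.
Path 2: R → L → W → X ← A
  L is a chain here and L is conditioned on, so the path is blocked at L.
Path 3: R → X ← A
  X is a collider here and neither X nor any of its descendants is conditioned on, so the collider stays closed — the path is blocked at X.
Path 4: R → M ← L → X ← A
  L is a fork here and L is conditioned on, so the path is blocked at L.
Path 5: R → M ← L → W → X ← A
  L is a fork here and L is conditioned on, so the path is blocked at L.
Since every path is blocked, d-separation holds.

Yes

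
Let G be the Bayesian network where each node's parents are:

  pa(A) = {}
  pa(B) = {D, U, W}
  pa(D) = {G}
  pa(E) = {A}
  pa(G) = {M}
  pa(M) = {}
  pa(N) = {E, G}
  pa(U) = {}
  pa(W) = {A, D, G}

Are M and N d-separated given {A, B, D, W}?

No — M and N are not d-separated given {A, B, D, W}.

Enumerating the 4 paths from M to N and testing each for blocking by {A, B, D, W}:
  1. M → G → N — G:chain[open] ⇒ active
  2. M → G → W ← A → E → N — G:chain[open]; W:collider[open]; A:fork[blocks]; E:chain[open] ⇒ blocked
  3. M → G → D → B ← W ← A → E → N — G:chain[open]; D:chain[blocks]; B:collider[open]; W:chain[blocks]; A:fork[blocks]; E:chain[open] ⇒ blocked
  4. M → G → D → W ← A → E → N — G:chain[open]; D:chain[blocks]; W:collider[open]; A:fork[blocks]; E:chain[open] ⇒ blocked
At least one path is unblocked, so d-separation fails.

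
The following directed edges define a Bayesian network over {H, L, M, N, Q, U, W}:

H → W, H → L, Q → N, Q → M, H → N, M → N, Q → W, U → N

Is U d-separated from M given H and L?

Yes

3 paths connect U and M; each must be blocked for d-separation to hold:
Path 1: U → N ← Q → M
  N is a collider here and neither N nor any of its descendants is conditioned on, so the collider stays closed — the path is blocked at N.
Path 2: U → N ← M
  N is a collider here and neither N nor any of its descendants is conditioned on, so the collider stays closed — the path is blocked at N.
Path 3: U → N ← H → W ← Q → M
  N is a collider here and neither N nor any of its descendants is conditioned on, so the collider stays closed — the path is blocked at N.
Since every path is blocked, d-separation holds.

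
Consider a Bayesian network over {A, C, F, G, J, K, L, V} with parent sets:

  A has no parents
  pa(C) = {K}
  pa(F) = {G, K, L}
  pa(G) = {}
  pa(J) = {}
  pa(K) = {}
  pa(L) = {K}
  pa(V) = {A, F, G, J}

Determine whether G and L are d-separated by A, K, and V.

We examine all 4 paths between G and L:
Path 1: G → F ← K → L
  K is a fork here and K is conditioned on, so the path is blocked at K.
Path 2: G → F ← L
  F is a collider and its descendant V is conditioned on, which opens it — no node blocks this path, so it is active.
Path 3: G → V ← F ← K → L
  K is a fork here and K is conditioned on, so the path is blocked at K.
Path 4: G → V ← F ← L
  V is a collider and V is conditioned on, which opens it; F is a chain and F is not conditioned on — no node blocks this path, so it is active.
Since the path G → F ← L is active, G and L are not d-separated given {A, K, V}.

No — G and L are not d-separated given {A, K, V}.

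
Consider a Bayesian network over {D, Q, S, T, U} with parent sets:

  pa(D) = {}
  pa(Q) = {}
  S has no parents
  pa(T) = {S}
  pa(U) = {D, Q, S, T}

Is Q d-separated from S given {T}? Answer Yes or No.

Yes

Enumerating the 2 paths from Q to S and testing each for blocking by {T}:
Path 1: Q → U ← T ← S
  U is a collider here and neither U nor any of its descendants is conditioned on, so the collider stays closed — the path is blocked at U.
Path 2: Q → U ← S
  U is a collider here and neither U nor any of its descendants is conditioned on, so the collider stays closed — the path is blocked at U.
All paths are blocked; Q ⊥ S | {T} holds.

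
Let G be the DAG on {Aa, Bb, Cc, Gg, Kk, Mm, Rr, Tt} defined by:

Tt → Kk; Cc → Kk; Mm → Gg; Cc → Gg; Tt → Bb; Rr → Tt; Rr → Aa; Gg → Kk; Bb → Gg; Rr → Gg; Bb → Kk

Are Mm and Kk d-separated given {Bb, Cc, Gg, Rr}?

There are 6 undirected paths between Mm and Kk; checking each against the conditioning set {Bb, Cc, Gg, Rr}:
Path 1: Mm → Gg ← Rr → Tt → Kk
  Rr is a fork here and Rr is conditioned on, so the path is blocked at Rr.
Path 2: Mm → Gg ← Rr → Tt → Bb → Kk
  Rr is a fork here and Rr is conditioned on, so the path is blocked at Rr.
Path 3: Mm → Gg → Kk
  Gg is a chain here and Gg is conditioned on, so the path is blocked at Gg.
Path 4: Mm → Gg ← Bb ← Tt → Kk
  Bb is a chain here and Bb is conditioned on, so the path is blocked at Bb.
Path 5: Mm → Gg ← Bb → Kk
  Bb is a fork here and Bb is conditioned on, so the path is blocked at Bb.
Path 6: Mm → Gg ← Cc → Kk
  Cc is a fork here and Cc is conditioned on, so the path is blocked at Cc.
Every path is blocked, so Mm and Kk are d-separated given {Bb, Cc, Gg, Rr}.

Yes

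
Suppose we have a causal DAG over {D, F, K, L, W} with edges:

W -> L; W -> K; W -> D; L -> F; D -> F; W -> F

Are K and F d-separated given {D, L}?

There are 3 undirected paths between K and F; checking each against the conditioning set {D, L}:
Path 1: K ← W → L → F
  L is a chain here and L is conditioned on, so the path is blocked at L.
Path 2: K ← W → D → F
  D is a chain here and D is conditioned on, so the path is blocked at D.
Path 3: K ← W → F
  W is a fork and W is not conditioned on — no node blocks this path, so it is active.
Because an active path exists, K and F are not d-separated.

No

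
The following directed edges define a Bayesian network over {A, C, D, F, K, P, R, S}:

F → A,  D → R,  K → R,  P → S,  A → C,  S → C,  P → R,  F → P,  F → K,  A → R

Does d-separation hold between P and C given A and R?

There are 5 undirected paths between P and C; checking each against the conditioning set {A, R}:
Path 1: P → R ← A → C
  A is a fork here and A is conditioned on, so the path is blocked at A.
Path 2: P → R ← K ← F → A → C
  A is a chain here and A is conditioned on, so the path is blocked at A.
Path 3: P ← F → A → C
  A is a chain here and A is conditioned on, so the path is blocked at A.
Path 4: P ← F → K → R ← A → C
  A is a fork here and A is conditioned on, so the path is blocked at A.
Path 5: P → S → C
  S is a chain and S is not conditioned on — no node blocks this path, so it is active.
Because an active path exists, P and C are not d-separated.

No — P and C are not d-separated given {A, R}.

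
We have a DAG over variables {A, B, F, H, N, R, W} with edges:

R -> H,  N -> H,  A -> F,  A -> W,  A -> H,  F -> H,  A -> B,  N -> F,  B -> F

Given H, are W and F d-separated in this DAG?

No

We examine all 4 paths between W and F:
  1. W ← A → B → F — A:fork[open]; B:chain[open] ⇒ active
  2. W ← A → H ← F — A:fork[open]; H:collider[open] ⇒ active
  3. W ← A → H ← N → F — A:fork[open]; H:collider[open]; N:fork[open] ⇒ active
  4. W ← A → F — A:fork[open] ⇒ active
Since the path W ← A → B → F is active, W and F are not d-separated given {H}.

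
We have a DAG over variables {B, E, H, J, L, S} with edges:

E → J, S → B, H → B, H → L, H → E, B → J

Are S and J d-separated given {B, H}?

Enumerating the 2 paths from S to J and testing each for blocking by {B, H}:
Path 1: S → B ← H → E → J
  H is a fork here and H is conditioned on, so the path is blocked at H.
Path 2: S → B → J
  B is a chain here and B is conditioned on, so the path is blocked at B.
Every path is blocked, so S and J are d-separated given {B, H}.

Yes — S and J are d-separated given {B, H}.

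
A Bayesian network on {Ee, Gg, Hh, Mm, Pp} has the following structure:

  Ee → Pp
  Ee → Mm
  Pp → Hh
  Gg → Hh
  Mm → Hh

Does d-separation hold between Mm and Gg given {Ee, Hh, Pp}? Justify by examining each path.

Enumerating the 2 paths from Mm to Gg and testing each for blocking by {Ee, Hh, Pp}:
  1. Mm ← Ee → Pp → Hh ← Gg — Ee:fork[blocks]; Pp:chain[blocks]; Hh:collider[open] ⇒ blocked
  2. Mm → Hh ← Gg — Hh:collider[open] ⇒ active
At least one path is unblocked, so d-separation fails.

No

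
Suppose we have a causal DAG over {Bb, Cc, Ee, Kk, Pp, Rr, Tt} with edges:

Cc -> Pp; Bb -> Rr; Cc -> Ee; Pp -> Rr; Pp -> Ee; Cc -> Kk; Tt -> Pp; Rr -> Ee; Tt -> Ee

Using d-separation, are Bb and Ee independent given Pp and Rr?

4 paths connect Bb and Ee; each must be blocked for d-separation to hold:
Path 1: Bb → Rr → Ee
  Rr is a chain here and Rr is conditioned on, so the path is blocked at Rr.
Path 2: Bb → Rr ← Pp ← Cc → Ee
  Pp is a chain here and Pp is conditioned on, so the path is blocked at Pp.
Path 3: Bb → Rr ← Pp → Ee
  Pp is a fork here and Pp is conditioned on, so the path is blocked at Pp.
Path 4: Bb → Rr ← Pp ← Tt → Ee
  Pp is a chain here and Pp is conditioned on, so the path is blocked at Pp.
All paths are blocked; Bb ⊥ Ee | {Pp, Rr} holds.

Yes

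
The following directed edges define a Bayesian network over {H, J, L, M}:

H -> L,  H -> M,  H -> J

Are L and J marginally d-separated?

No

There is one path between L and J:
  1. L ← H → J — H:fork[open] ⇒ active
At least one path is unblocked, so d-separation fails.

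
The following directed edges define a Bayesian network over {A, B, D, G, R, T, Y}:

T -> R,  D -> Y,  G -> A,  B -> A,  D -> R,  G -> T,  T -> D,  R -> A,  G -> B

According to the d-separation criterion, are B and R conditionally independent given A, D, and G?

There are 6 undirected paths between B and R; checking each against the conditioning set {A, D, G}:
Path 1: B → A ← R
  A is a collider and A is conditioned on, which opens it — no node blocks this path, so it is active.
Path 2: B → A ← G → T → D → R
  G is a fork here and G is conditioned on, so the path is blocked at G.
Path 3: B → A ← G → T → R
  G is a fork here and G is conditioned on, so the path is blocked at G.
Path 4: B ← G → T → D → R
  G is a fork here and G is conditioned on, so the path is blocked at G.
Path 5: B ← G → T → R
  G is a fork here and G is conditioned on, so the path is blocked at G.
Path 6: B ← G → A ← R
  G is a fork here and G is conditioned on, so the path is blocked at G.
At least one path is unblocked, so d-separation fails.

No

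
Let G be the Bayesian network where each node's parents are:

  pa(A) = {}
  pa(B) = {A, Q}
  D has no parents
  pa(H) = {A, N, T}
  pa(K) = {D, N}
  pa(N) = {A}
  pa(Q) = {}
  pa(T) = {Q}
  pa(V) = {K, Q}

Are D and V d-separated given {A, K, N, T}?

There are 5 undirected paths between D and V; checking each against the conditioning set {A, K, N, T}:
Path 1: D → K → V
  K is a chain here and K is conditioned on, so the path is blocked at K.
Path 2: D → K ← N → H ← A → B ← Q → V
  N is a fork here and N is conditioned on, so the path is blocked at N.
Path 3: D → K ← N → H ← T ← Q → V
  N is a fork here and N is conditioned on, so the path is blocked at N.
Path 4: D → K ← N ← A → B ← Q → V
  N is a chain here and N is conditioned on, so the path is blocked at N.
Path 5: D → K ← N ← A → H ← T ← Q → V
  N is a chain here and N is conditioned on, so the path is blocked at N.
Since every path is blocked, d-separation holds.

Yes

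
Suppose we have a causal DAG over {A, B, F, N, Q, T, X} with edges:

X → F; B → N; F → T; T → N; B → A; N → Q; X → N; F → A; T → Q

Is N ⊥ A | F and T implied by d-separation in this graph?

4 paths connect N and A; each must be blocked for d-separation to hold:
Path 1: N ← T ← F → A
  T is a chain here and T is conditioned on, so the path is blocked at T.
Path 2: N ← X → F → A
  F is a chain here and F is conditioned on, so the path is blocked at F.
Path 3: N → Q ← T ← F → A
  Q is a collider here and neither Q nor any of its descendants is conditioned on, so the collider stays closed — the path is blocked at Q.
Path 4: N ← B → A
  B is a fork and B is not conditioned on — no node blocks this path, so it is active.
Since the path N ← B → A is active, N and A are not d-separated given {F, T}.

No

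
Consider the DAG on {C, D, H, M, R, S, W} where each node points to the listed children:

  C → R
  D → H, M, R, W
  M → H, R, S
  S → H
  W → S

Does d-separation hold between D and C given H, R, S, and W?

We examine all 6 paths between D and C:
Path 1: D → W → S ← M → R ← C
  W is a chain here and W is conditioned on, so the path is blocked at W.
Path 2: D → W → S → H ← M → R ← C
  W is a chain here and W is conditioned on, so the path is blocked at W.
Path 3: D → M → R ← C
  M is a chain and M is not conditioned on; R is a collider and R is conditioned on, which opens it — no node blocks this path, so it is active.
Path 4: D → H ← M → R ← C
  H is a collider and H is conditioned on, which opens it; M is a fork and M is not conditioned on; R is a collider and R is conditioned on, which opens it — no node blocks this path, so it is active.
Path 5: D → H ← S ← M → R ← C
  S is a chain here and S is conditioned on, so the path is blocked at S.
Path 6: D → R ← C
  R is a collider and R is conditioned on, which opens it — no node blocks this path, so it is active.
At least one path is unblocked, so d-separation fails.

No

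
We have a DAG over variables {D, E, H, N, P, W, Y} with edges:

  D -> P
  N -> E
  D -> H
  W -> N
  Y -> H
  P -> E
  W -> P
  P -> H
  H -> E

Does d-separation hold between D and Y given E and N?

No

Enumerating the 4 paths from D to Y and testing each for blocking by {E, N}:
Path 1: D → P ← W → N → E ← H ← Y
  N is a chain here and N is conditioned on, so the path is blocked at N.
Path 2: D → P → E ← H ← Y
  P is a chain and P is not conditioned on; E is a collider and E is conditioned on, which opens it; H is a chain and H is not conditioned on — no node blocks this path, so it is active.
Path 3: D → P → H ← Y
  P is a chain and P is not conditioned on; H is a collider and its descendant E is conditioned on, which opens it — no node blocks this path, so it is active.
Path 4: D → H ← Y
  H is a collider and its descendant E is conditioned on, which opens it — no node blocks this path, so it is active.
Since the path D → P → E ← H ← Y is active, D and Y are not d-separated given {E, N}.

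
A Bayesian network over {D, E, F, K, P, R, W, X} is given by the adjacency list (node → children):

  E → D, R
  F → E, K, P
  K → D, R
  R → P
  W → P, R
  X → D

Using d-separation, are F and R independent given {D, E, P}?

No

We examine all 6 paths between F and R:
  1. F → P ← W → R — P:collider[open]; W:fork[open] ⇒ active
  2. F → P ← R — P:collider[open] ⇒ active
  3. F → K → R — K:chain[open] ⇒ active
  4. F → K → D ← E → R — K:chain[open]; D:collider[open]; E:fork[blocks] ⇒ blocked
  5. F → E → R — E:chain[blocks] ⇒ blocked
  6. F → E → D ← K → R — E:chain[blocks]; D:collider[open]; K:fork[open] ⇒ blocked
At least one path is unblocked, so d-separation fails.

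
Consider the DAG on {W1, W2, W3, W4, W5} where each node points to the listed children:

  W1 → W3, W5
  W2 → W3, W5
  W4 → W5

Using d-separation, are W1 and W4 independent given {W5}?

No — W1 and W4 are not d-separated given {W5}.

Enumerating the 2 paths from W1 to W4 and testing each for blocking by {W5}:
Path 1: W1 → W5 ← W4
  W5 is a collider and W5 is conditioned on, which opens it — no node blocks this path, so it is active.
Path 2: W1 → W3 ← W2 → W5 ← W4
  W3 is a collider here and neither W3 nor any of its descendants is conditioned on, so the collider stays closed — the path is blocked at W3.
Since the path W1 → W5 ← W4 is active, W1 and W4 are not d-separated given {W5}.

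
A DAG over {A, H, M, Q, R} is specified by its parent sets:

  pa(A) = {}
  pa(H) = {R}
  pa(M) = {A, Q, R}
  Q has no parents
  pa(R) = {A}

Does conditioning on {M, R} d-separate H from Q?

Yes — H and Q are d-separated given {M, R}.

There are 2 undirected paths between H and Q; checking each against the conditioning set {M, R}:
Path 1: H ← R → M ← Q
  R is a fork here and R is conditioned on, so the path is blocked at R.
Path 2: H ← R ← A → M ← Q
  R is a chain here and R is conditioned on, so the path is blocked at R.
Since every path is blocked, d-separation holds.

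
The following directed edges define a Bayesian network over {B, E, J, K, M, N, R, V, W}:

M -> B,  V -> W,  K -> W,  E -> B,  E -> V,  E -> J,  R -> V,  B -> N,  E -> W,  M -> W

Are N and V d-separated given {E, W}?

No — N and V are not d-separated given {E, W}.

We examine all 4 paths between N and V:
Path 1: N ← B ← M → W ← E → V
  E is a fork here and E is conditioned on, so the path is blocked at E.
Path 2: N ← B ← M → W ← V
  B is a chain and B is not conditioned on; M is a fork and M is not conditioned on; W is a collider and W is conditioned on, which opens it — no node blocks this path, so it is active.
Path 3: N ← B ← E → V
  E is a fork here and E is conditioned on, so the path is blocked at E.
Path 4: N ← B ← E → W ← V
  E is a fork here and E is conditioned on, so the path is blocked at E.
At least one path is unblocked, so d-separation fails.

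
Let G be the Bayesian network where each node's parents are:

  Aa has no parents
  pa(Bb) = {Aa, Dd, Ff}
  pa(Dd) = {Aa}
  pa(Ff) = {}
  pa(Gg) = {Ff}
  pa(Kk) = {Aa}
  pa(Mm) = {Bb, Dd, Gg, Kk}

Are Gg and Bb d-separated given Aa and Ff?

Yes

We examine all 6 paths between Gg and Bb:
Path 1: Gg ← Ff → Bb
  Ff is a fork here and Ff is conditioned on, so the path is blocked at Ff.
Path 2: Gg → Mm ← Kk ← Aa → Dd → Bb
  Mm is a collider here and neither Mm nor any of its descendants is conditioned on, so the collider stays closed — the path is blocked at Mm.
Path 3: Gg → Mm ← Kk ← Aa → Bb
  Mm is a collider here and neither Mm nor any of its descendants is conditioned on, so the collider stays closed — the path is blocked at Mm.
Path 4: Gg → Mm ← Dd → Bb
  Mm is a collider here and neither Mm nor any of its descendants is conditioned on, so the collider stays closed — the path is blocked at Mm.
Path 5: Gg → Mm ← Dd ← Aa → Bb
  Mm is a collider here and neither Mm nor any of its descendants is conditioned on, so the collider stays closed — the path is blocked at Mm.
Path 6: Gg → Mm ← Bb
  Mm is a collider here and neither Mm nor any of its descendants is conditioned on, so the collider stays closed — the path is blocked at Mm.
Since every path is blocked, d-separation holds.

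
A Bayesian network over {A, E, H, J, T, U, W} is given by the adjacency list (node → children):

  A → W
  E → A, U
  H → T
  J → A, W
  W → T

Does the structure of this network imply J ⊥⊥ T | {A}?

2 paths connect J and T; each must be blocked for d-separation to hold:
Path 1: J → W → T
  W is a chain and W is not conditioned on — no node blocks this path, so it is active.
Path 2: J → A → W → T
  A is a chain here and A is conditioned on, so the path is blocked at A.
Since the path J → W → T is active, J and T are not d-separated given {A}.

No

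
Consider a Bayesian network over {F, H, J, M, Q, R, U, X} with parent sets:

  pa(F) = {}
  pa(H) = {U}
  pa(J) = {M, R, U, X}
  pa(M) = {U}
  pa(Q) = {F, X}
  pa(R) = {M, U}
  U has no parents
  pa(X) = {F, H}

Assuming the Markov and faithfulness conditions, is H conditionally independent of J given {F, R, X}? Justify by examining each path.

6 paths connect H and J; each must be blocked for d-separation to hold:
Path 1: H ← U → R → J
  R is a chain here and R is conditioned on, so the path is blocked at R.
Path 2: H ← U → R ← M → J
  U is a fork and U is not conditioned on; R is a collider and R is conditioned on, which opens it; M is a fork and M is not conditioned on — no node blocks this path, so it is active.
Path 3: H ← U → J
  U is a fork and U is not conditioned on — no node blocks this path, so it is active.
Path 4: H ← U → M → R → J
  R is a chain here and R is conditioned on, so the path is blocked at R.
Path 5: H ← U → M → J
  U is a fork and U is not conditioned on; M is a chain and M is not conditioned on — no node blocks this path, so it is active.
Path 6: H → X → J
  X is a chain here and X is conditioned on, so the path is blocked at X.
Because an active path exists, H and J are not d-separated.

No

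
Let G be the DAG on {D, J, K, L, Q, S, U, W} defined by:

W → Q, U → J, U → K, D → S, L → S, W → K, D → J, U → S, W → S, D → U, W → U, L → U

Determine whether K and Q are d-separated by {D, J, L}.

No — K and Q are not d-separated given {D, J, L}.

We examine all 6 paths between K and Q:
Path 1: K ← U → J ← D → S ← W → Q
  D is a fork here and D is conditioned on, so the path is blocked at D.
Path 2: K ← U ← D → S ← W → Q
  D is a fork here and D is conditioned on, so the path is blocked at D.
Path 3: K ← U → S ← W → Q
  S is a collider here and neither S nor any of its descendants is conditioned on, so the collider stays closed — the path is blocked at S.
Path 4: K ← U ← W → Q
  U is a chain and U is not conditioned on; W is a fork and W is not conditioned on — no node blocks this path, so it is active.
Path 5: K ← U ← L → S ← W → Q
  L is a fork here and L is conditioned on, so the path is blocked at L.
Path 6: K ← W → Q
  W is a fork and W is not conditioned on — no node blocks this path, so it is active.
Since the path K ← U ← W → Q is active, K and Q are not d-separated given {D, J, L}.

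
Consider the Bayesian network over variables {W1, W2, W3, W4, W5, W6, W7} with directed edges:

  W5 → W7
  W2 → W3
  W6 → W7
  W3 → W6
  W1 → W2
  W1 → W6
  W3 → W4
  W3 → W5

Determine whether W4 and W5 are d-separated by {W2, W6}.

No

We examine all 3 paths between W4 and W5:
  1. W4 ← W3 → W5 — W3:fork[open] ⇒ active
  2. W4 ← W3 ← W2 ← W1 → W6 → W7 ← W5 — W3:chain[open]; W2:chain[blocks]; W1:fork[open]; W6:chain[blocks]; W7:collider[blocks] ⇒ blocked
  3. W4 ← W3 → W6 → W7 ← W5 — W3:fork[open]; W6:chain[blocks]; W7:collider[blocks] ⇒ blocked
At least one path is unblocked, so d-separation fails.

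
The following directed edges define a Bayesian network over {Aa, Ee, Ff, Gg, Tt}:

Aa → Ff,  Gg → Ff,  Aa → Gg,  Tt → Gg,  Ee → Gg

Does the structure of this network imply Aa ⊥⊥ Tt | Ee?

Yes

There are 2 undirected paths between Aa and Tt; checking each against the conditioning set {Ee}:
Path 1: Aa → Gg ← Tt
  Gg is a collider here and neither Gg nor any of its descendants is conditioned on, so the collider stays closed — the path is blocked at Gg.
Path 2: Aa → Ff ← Gg ← Tt
  Ff is a collider here and neither Ff nor any of its descendants is conditioned on, so the collider stays closed — the path is blocked at Ff.
Every path is blocked, so Aa and Tt are d-separated given {Ee}.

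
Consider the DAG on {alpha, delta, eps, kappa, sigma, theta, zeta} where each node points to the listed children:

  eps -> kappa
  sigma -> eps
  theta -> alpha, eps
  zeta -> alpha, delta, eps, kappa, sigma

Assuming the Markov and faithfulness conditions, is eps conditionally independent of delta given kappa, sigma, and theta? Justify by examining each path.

4 paths connect eps and delta; each must be blocked for d-separation to hold:
Path 1: eps ← sigma ← zeta → delta
  sigma is a chain here and sigma is conditioned on, so the path is blocked at sigma.
Path 2: eps ← zeta → delta
  zeta is a fork and zeta is not conditioned on — no node blocks this path, so it is active.
Path 3: eps ← theta → alpha ← zeta → delta
  theta is a fork here and theta is conditioned on, so the path is blocked at theta.
Path 4: eps → kappa ← zeta → delta
  kappa is a collider and kappa is conditioned on, which opens it; zeta is a fork and zeta is not conditioned on — no node blocks this path, so it is active.
Since the path eps ← zeta → delta is active, eps and delta are not d-separated given {kappa, sigma, theta}.

No — eps and delta are not d-separated given {kappa, sigma, theta}.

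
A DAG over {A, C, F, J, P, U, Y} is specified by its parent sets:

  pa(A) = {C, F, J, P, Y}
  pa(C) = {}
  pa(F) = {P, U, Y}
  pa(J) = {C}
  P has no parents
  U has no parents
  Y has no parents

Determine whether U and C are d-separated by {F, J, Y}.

Yes — U and C are d-separated given {F, J, Y}.

Enumerating the 6 paths from U to C and testing each for blocking by {F, J, Y}:
Path 1: U → F ← P → A ← J ← C
  A is a collider here and neither A nor any of its descendants is conditioned on, so the collider stays closed — the path is blocked at A.
Path 2: U → F ← P → A ← C
  A is a collider here and neither A nor any of its descendants is conditioned on, so the collider stays closed — the path is blocked at A.
Path 3: U → F ← Y → A ← J ← C
  Y is a fork here and Y is conditioned on, so the path is blocked at Y.
Path 4: U → F ← Y → A ← C
  Y is a fork here and Y is conditioned on, so the path is blocked at Y.
Path 5: U → F → A ← J ← C
  F is a chain here and F is conditioned on, so the path is blocked at F.
Path 6: U → F → A ← C
  F is a chain here and F is conditioned on, so the path is blocked at F.
Every path is blocked, so U and C are d-separated given {F, J, Y}.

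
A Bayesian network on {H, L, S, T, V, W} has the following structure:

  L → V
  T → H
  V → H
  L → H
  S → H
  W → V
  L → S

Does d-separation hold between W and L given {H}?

There are 3 undirected paths between W and L; checking each against the conditioning set {H}:
Path 1: W → V → H ← S ← L
  V is a chain and V is not conditioned on; H is a collider and H is conditioned on, which opens it; S is a chain and S is not conditioned on — no node blocks this path, so it is active.
Path 2: W → V → H ← L
  V is a chain and V is not conditioned on; H is a collider and H is conditioned on, which opens it — no node blocks this path, so it is active.
Path 3: W → V ← L
  V is a collider and its descendant H is conditioned on, which opens it — no node blocks this path, so it is active.
Since the path W → V → H ← S ← L is active, W and L are not d-separated given {H}.

No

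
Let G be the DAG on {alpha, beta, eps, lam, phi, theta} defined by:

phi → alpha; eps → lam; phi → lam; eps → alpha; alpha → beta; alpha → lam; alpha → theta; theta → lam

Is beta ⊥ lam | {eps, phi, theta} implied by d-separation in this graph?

4 paths connect beta and lam; each must be blocked for d-separation to hold:
Path 1: beta ← alpha → theta → lam
  theta is a chain here and theta is conditioned on, so the path is blocked at theta.
Path 2: beta ← alpha ← eps → lam
  eps is a fork here and eps is conditioned on, so the path is blocked at eps.
Path 3: beta ← alpha ← phi → lam
  phi is a fork here and phi is conditioned on, so the path is blocked at phi.
Path 4: beta ← alpha → lam
  alpha is a fork and alpha is not conditioned on — no node blocks this path, so it is active.
At least one path is unblocked, so d-separation fails.

No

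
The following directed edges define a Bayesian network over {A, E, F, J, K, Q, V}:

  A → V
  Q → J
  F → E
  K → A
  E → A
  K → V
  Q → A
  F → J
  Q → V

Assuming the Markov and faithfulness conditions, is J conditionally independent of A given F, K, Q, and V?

Enumerating the 4 paths from J to A and testing each for blocking by {F, K, Q, V}:
Path 1: J ← F → E → A
  F is a fork here and F is conditioned on, so the path is blocked at F.
Path 2: J ← Q → V ← A
  Q is a fork here and Q is conditioned on, so the path is blocked at Q.
Path 3: J ← Q → V ← K → A
  Q is a fork here and Q is conditioned on, so the path is blocked at Q.
Path 4: J ← Q → A
  Q is a fork here and Q is conditioned on, so the path is blocked at Q.
All paths are blocked; J ⊥ A | {F, K, Q, V} holds.

Yes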